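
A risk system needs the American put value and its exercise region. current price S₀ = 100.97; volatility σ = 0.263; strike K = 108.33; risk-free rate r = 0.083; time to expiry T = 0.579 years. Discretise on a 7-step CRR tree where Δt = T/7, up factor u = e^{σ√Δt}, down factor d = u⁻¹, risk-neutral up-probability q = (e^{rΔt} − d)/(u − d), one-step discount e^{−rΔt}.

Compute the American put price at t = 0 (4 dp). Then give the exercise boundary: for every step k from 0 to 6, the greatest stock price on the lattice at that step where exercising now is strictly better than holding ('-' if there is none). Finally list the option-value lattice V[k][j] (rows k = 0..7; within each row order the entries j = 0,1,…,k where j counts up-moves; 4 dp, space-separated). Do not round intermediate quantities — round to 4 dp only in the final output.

Δt=0.08271  u=1.07857  d=0.92715  q=0.52659  discount=0.99316
step 7 (expiry): payoffs max(K−S,0) = 48.8672 39.1558 27.8582 14.7156 0.0000 0.0000 0.0000 0.0000
step 6: (k=6,j=0): S=64.1349, (K−S)⁺=44.1951, hold=43.4539 ⇒ V=44.1951 exercise | (k=6,j=1): S=74.6095, (K−S)⁺=33.7205, hold=32.9794 ⇒ V=33.7205 exercise | (k=6,j=2): S=86.7947, (K−S)⁺=21.5353, hold=20.7941 ⇒ V=21.5353 exercise | (k=6,j=3): S=100.9700, (K−S)⁺=7.3600, hold=6.9188 ⇒ V=7.3600 exercise | (k=6,j=4): S=117.4604, (K−S)⁺=0.0000, hold=0.0000 ⇒ V=0.0000 continue | (k=6,j=5): S=136.6441, (K−S)⁺=0.0000, hold=0.0000 ⇒ V=0.0000 continue | (k=6,j=6): S=158.9608, (K−S)⁺=0.0000, hold=0.0000 ⇒ V=0.0000 continue  boundary S*=100.9700
step 5: (k=5,j=0): S=69.1742, (K−S)⁺=39.1558, hold=38.4146 ⇒ V=39.1558 exercise | (k=5,j=1): S=80.4718, (K−S)⁺=27.8582, hold=27.1171 ⇒ V=27.8582 exercise | (k=5,j=2): S=93.6144, (K−S)⁺=14.7156, hold=13.9744 ⇒ V=14.7156 exercise | (k=5,j=3): S=108.9035, (K−S)⁺=0.0000, hold=3.4604 ⇒ V=3.4604 continue | (k=5,j=4): S=126.6897, (K−S)⁺=0.0000, hold=0.0000 ⇒ V=0.0000 continue | (k=5,j=5): S=147.3806, (K−S)⁺=0.0000, hold=0.0000 ⇒ V=0.0000 continue  boundary S*=93.6144
step 4: (k=4,j=0): S=74.6095, (K−S)⁺=33.7205, hold=32.9794 ⇒ V=33.7205 exercise | (k=4,j=1): S=86.7947, (K−S)⁺=21.5353, hold=20.7941 ⇒ V=21.5353 exercise | (k=4,j=2): S=100.9700, (K−S)⁺=7.3600, hold=8.7286 ⇒ V=8.7286 continue | (k=4,j=3): S=117.4604, (K−S)⁺=0.0000, hold=1.6270 ⇒ V=1.6270 continue | (k=4,j=4): S=136.6441, (K−S)⁺=0.0000, hold=0.0000 ⇒ V=0.0000 continue  boundary S*=86.7947
step 3: (k=3,j=0): S=80.4718, (K−S)⁺=27.8582, hold=27.1171 ⇒ V=27.8582 exercise | (k=3,j=1): S=93.6144, (K−S)⁺=14.7156, hold=14.6902 ⇒ V=14.7156 exercise | (k=3,j=2): S=108.9035, (K−S)⁺=0.0000, hold=4.9548 ⇒ V=4.9548 continue | (k=3,j=3): S=126.6897, (K−S)⁺=0.0000, hold=0.7650 ⇒ V=0.7650 continue  boundary S*=93.6144
step 2: (k=2,j=0): S=86.7947, (K−S)⁺=21.5353, hold=20.7941 ⇒ V=21.5353 exercise | (k=2,j=1): S=100.9700, (K−S)⁺=7.3600, hold=9.5101 ⇒ V=9.5101 continue | (k=2,j=2): S=117.4604, (K−S)⁺=0.0000, hold=2.7296 ⇒ V=2.7296 continue  boundary S*=86.7947
step 1: (k=1,j=0): S=93.6144, (K−S)⁺=14.7156, hold=15.0989 ⇒ V=15.0989 continue | (k=1,j=1): S=108.9035, (K−S)⁺=0.0000, hold=5.8989 ⇒ V=5.8989 continue  boundary S*=-
step 0: (k=0,j=0): S=100.9700, (K−S)⁺=7.3600, hold=10.1841 ⇒ V=10.1841 continue  boundary S*=-

price = 10.1841
boundary = - - 86.7947 93.6144 86.7947 93.6144 100.9700
tree:
10.1841
15.0989 5.8989
21.5353 9.5101 2.7296
27.8582 14.7156 4.9548 0.7650
33.7205 21.5353 8.7286 1.6270 0.0000
39.1558 27.8582 14.7156 3.4604 0.0000 0.0000
44.1951 33.7205 21.5353 7.3600 0.0000 0.0000 0.0000
48.8672 39.1558 27.8582 14.7156 0.0000 0.0000 0.0000 0.0000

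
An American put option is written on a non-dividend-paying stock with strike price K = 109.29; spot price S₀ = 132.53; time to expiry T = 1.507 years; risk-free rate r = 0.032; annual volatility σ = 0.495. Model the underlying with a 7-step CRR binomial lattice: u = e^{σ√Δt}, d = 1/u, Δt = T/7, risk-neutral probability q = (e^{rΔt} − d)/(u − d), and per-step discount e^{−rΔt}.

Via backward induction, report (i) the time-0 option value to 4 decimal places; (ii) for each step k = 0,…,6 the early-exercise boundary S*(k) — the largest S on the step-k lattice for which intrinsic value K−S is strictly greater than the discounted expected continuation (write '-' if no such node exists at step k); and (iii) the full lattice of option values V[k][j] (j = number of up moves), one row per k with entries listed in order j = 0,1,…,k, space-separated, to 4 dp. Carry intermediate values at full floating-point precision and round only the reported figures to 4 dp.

params: Δt=0.21529 u=1.25819 d=0.79479 q=0.45775 e^(-rΔt)=0.99313
t_7 payoffs: 82.7385 67.2578 42.7512 3.9562 0.0000 0.0000 0.0000 0.0000
t_6: node(6,0) S=33.4069 payoff=75.8831 vs cont=75.1328 → 75.8831 [stop]  node(6,1) S=52.8845 payoff=56.4055 vs cont=55.6551 → 56.4055 [stop]  node(6,2) S=83.7185 payoff=25.5715 vs cont=24.8212 → 25.5715 [stop]  node(6,3) S=132.5300 payoff=0.0000 vs cont=2.1305 → 2.1305 [wait]  node(6,4) S=209.8007 payoff=0.0000 vs cont=0.0000 → 0.0000 [wait]  node(6,5) S=332.1236 payoff=0.0000 vs cont=0.0000 → 0.0000 [wait]  node(6,6) S=525.7659 payoff=0.0000 vs cont=0.0000 → 0.0000 [wait]  ⇒ S*(6)=83.7185
t_5: node(5,0) S=42.0322 payoff=67.2578 vs cont=66.5075 → 67.2578 [stop]  node(5,1) S=66.5388 payoff=42.7512 vs cont=42.0009 → 42.7512 [stop]  node(5,2) S=105.3338 payoff=3.9562 vs cont=14.7395 → 14.7395 [wait]  node(5,3) S=166.7480 payoff=0.0000 vs cont=1.1473 → 1.1473 [wait]  node(5,4) S=263.9692 payoff=0.0000 vs cont=0.0000 → 0.0000 [wait]  node(5,5) S=417.8747 payoff=0.0000 vs cont=0.0000 → 0.0000 [wait]  ⇒ S*(5)=66.5388
t_4: node(4,0) S=52.8845 payoff=56.4055 vs cont=55.6551 → 56.4055 [stop]  node(4,1) S=83.7185 payoff=25.5715 vs cont=29.7233 → 29.7233 [wait]  node(4,2) S=132.5300 payoff=0.0000 vs cont=8.4592 → 8.4592 [wait]  node(4,3) S=209.8007 payoff=0.0000 vs cont=0.6179 → 0.6179 [wait]  node(4,4) S=332.1236 payoff=0.0000 vs cont=0.0000 → 0.0000 [wait]  ⇒ S*(4)=52.8845
t_3: node(3,0) S=66.5388 payoff=42.7512 vs cont=43.8883 → 43.8883 [wait]  node(3,1) S=105.3338 payoff=3.9562 vs cont=19.8524 → 19.8524 [wait]  node(3,2) S=166.7480 payoff=0.0000 vs cont=4.8364 → 4.8364 [wait]  node(3,3) S=263.9692 payoff=0.0000 vs cont=0.3327 → 0.3327 [wait]  ⇒ S*(3)=-
t_2: node(2,0) S=83.7185 payoff=25.5715 vs cont=32.6601 → 32.6601 [wait]  node(2,1) S=132.5300 payoff=0.0000 vs cont=12.8897 → 12.8897 [wait]  node(2,2) S=209.8007 payoff=0.0000 vs cont=2.7558 → 2.7558 [wait]  ⇒ S*(2)=-
t_1: node(1,0) S=105.3338 payoff=3.9562 vs cont=23.4481 → 23.4481 [wait]  node(1,1) S=166.7480 payoff=0.0000 vs cont=8.1943 → 8.1943 [wait]  ⇒ S*(1)=-
t_0: node(0,0) S=132.5300 payoff=0.0000 vs cont=16.3526 → 16.3526 [wait]  ⇒ S*(0)=-

price = 16.3526
boundary = - - - - 52.8845 66.5388 83.7185
tree:
16.3526
23.4481 8.1943
32.6601 12.8897 2.7558
43.8883 19.8524 4.8364 0.3327
56.4055 29.7233 8.4592 0.6179 0.0000
67.2578 42.7512 14.7395 1.1473 0.0000 0.0000
75.8831 56.4055 25.5715 2.1305 0.0000 0.0000 0.0000
82.7385 67.2578 42.7512 3.9562 0.0000 0.0000 0.0000 0.0000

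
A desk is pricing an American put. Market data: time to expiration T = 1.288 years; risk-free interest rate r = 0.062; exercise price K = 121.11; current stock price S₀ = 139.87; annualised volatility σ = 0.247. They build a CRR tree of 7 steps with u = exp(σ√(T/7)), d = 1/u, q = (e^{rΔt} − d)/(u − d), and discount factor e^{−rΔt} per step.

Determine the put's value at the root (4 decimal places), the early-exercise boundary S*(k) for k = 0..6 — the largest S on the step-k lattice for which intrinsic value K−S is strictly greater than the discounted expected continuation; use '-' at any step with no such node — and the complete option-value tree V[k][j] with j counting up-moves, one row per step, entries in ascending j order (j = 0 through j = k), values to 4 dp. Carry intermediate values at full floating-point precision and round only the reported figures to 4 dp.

price = 4.4939
boundary = - - - - 91.5521 101.7847 91.5521
tree:
4.4939
7.5939 1.8158
12.4528 3.4081 0.4295
19.6602 6.2698 0.9196 0.0000
29.5579 11.2250 1.9690 0.0000 0.0000
38.7617 19.3253 4.2157 0.0000 0.0000 0.0000
47.0403 29.5579 9.0261 0.0000 0.0000 0.0000 0.0000
54.4867 38.7617 19.3253 0.0000 0.0000 0.0000 0.0000 0.0000

params: Δt=0.18400 u=1.11177 d=0.89947 q=0.52758 e^(-rΔt)=0.98866
t_7 payoffs: 54.4867 38.7617 19.3253 0.0000 0.0000 0.0000 0.0000 0.0000
t_6: node(6,0) S=74.0697 payoff=47.0403 vs cont=45.6666 → 47.0403 [stop]  node(6,1) S=91.5521 payoff=29.5579 vs cont=28.1841 → 29.5579 [stop]  node(6,2) S=113.1609 payoff=7.9491 vs cont=9.0261 → 9.0261 [wait]  node(6,3) S=139.8700 payoff=0.0000 vs cont=0.0000 → 0.0000 [wait]  node(6,4) S=172.8831 payoff=0.0000 vs cont=0.0000 → 0.0000 [wait]  node(6,5) S=213.6883 payoff=0.0000 vs cont=0.0000 → 0.0000 [wait]  node(6,6) S=264.1245 payoff=0.0000 vs cont=0.0000 → 0.0000 [wait]  ⇒ S*(6)=91.5521
t_5: node(5,0) S=82.3483 payoff=38.7617 vs cont=37.3880 → 38.7617 [stop]  node(5,1) S=101.7847 payoff=19.3253 vs cont=18.5133 → 19.3253 [stop]  node(5,2) S=125.8087 payoff=0.0000 vs cont=4.2157 → 4.2157 [wait]  node(5,3) S=155.5029 payoff=0.0000 vs cont=0.0000 → 0.0000 [wait]  node(5,4) S=192.2059 payoff=0.0000 vs cont=0.0000 → 0.0000 [wait]  node(5,5) S=237.5717 payoff=0.0000 vs cont=0.0000 → 0.0000 [wait]  ⇒ S*(5)=101.7847
t_4: node(4,0) S=91.5521 payoff=29.5579 vs cont=28.1841 → 29.5579 [stop]  node(4,1) S=113.1609 payoff=7.9491 vs cont=11.2250 → 11.2250 [wait]  node(4,2) S=139.8700 payoff=0.0000 vs cont=1.9690 → 1.9690 [wait]  node(4,3) S=172.8831 payoff=0.0000 vs cont=0.0000 → 0.0000 [wait]  node(4,4) S=213.6883 payoff=0.0000 vs cont=0.0000 → 0.0000 [wait]  ⇒ S*(4)=91.5521
t_3: node(3,0) S=101.7847 payoff=19.3253 vs cont=19.6602 → 19.6602 [wait]  node(3,1) S=125.8087 payoff=0.0000 vs cont=6.2698 → 6.2698 [wait]  node(3,2) S=155.5029 payoff=0.0000 vs cont=0.9196 → 0.9196 [wait]  node(3,3) S=192.2059 payoff=0.0000 vs cont=0.0000 → 0.0000 [wait]  ⇒ S*(3)=-
t_2: node(2,0) S=113.1609 payoff=7.9491 vs cont=12.4528 → 12.4528 [wait]  node(2,1) S=139.8700 payoff=0.0000 vs cont=3.4081 → 3.4081 [wait]  node(2,2) S=172.8831 payoff=0.0000 vs cont=0.4295 → 0.4295 [wait]  ⇒ S*(2)=-
t_1: node(1,0) S=125.8087 payoff=0.0000 vs cont=7.5939 → 7.5939 [wait]  node(1,1) S=155.5029 payoff=0.0000 vs cont=1.8158 → 1.8158 [wait]  ⇒ S*(1)=-
t_0: node(0,0) S=139.8700 payoff=0.0000 vs cont=4.4939 → 4.4939 [wait]  ⇒ S*(0)=-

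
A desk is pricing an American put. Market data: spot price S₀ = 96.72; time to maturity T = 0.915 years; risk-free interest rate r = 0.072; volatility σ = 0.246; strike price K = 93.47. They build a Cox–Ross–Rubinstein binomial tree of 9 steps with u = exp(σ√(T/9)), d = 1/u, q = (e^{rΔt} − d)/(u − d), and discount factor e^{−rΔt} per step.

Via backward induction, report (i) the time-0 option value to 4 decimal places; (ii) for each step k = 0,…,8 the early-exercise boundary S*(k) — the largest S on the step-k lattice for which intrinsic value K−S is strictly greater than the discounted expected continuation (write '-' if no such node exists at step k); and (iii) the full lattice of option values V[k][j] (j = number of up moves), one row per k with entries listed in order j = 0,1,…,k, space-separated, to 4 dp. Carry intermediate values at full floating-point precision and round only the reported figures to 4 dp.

price = 5.4304
boundary = - - - 76.4401 70.6734 76.4401 70.6734 76.4401 82.6773
tree:
5.4304
8.1904 3.0306
12.0036 4.8847 1.4100
17.0299 7.6630 2.4610 0.4871
22.7966 11.6425 4.2007 0.9349 0.0922
28.1282 17.0299 6.9729 1.7730 0.1964 0.0000
33.0576 22.7966 11.1646 3.3108 0.4184 0.0000 0.0000
37.6151 28.1282 17.0299 6.0597 0.8915 0.0000 0.0000 0.0000
41.8288 33.0576 22.7966 10.7927 1.8993 0.0000 0.0000 0.0000 0.0000
45.7247 37.6151 28.1282 17.0299 4.0466 0.0000 0.0000 0.0000 0.0000 0.0000

params: Δt=0.10167 u=1.08160 d=0.92456 q=0.52719 e^(-rΔt)=0.99271
t_9 payoffs: 45.7247 37.6151 28.1282 17.0299 4.0466 0.0000 0.0000 0.0000 0.0000 0.0000
t_8: node(8,0) S=51.6412 payoff=41.8288 vs cont=41.1471 → 41.8288 [stop]  node(8,1) S=60.4124 payoff=33.0576 vs cont=32.3759 → 33.0576 [stop]  node(8,2) S=70.6734 payoff=22.7966 vs cont=22.1149 → 22.7966 [stop]  node(8,3) S=82.6773 payoff=10.7927 vs cont=10.1110 → 10.7927 [stop]  node(8,4) S=96.7200 payoff=0.0000 vs cont=1.8993 → 1.8993 [wait]  node(8,5) S=113.1479 payoff=0.0000 vs cont=0.0000 → 0.0000 [wait]  node(8,6) S=132.3660 payoff=0.0000 vs cont=0.0000 → 0.0000 [wait]  node(8,7) S=154.8483 payoff=0.0000 vs cont=0.0000 → 0.0000 [wait]  node(8,8) S=181.1492 payoff=0.0000 vs cont=0.0000 → 0.0000 [wait]  ⇒ S*(8)=82.6773
t_7: node(7,0) S=55.8549 payoff=37.6151 vs cont=36.9334 → 37.6151 [stop]  node(7,1) S=65.3418 payoff=28.1282 vs cont=27.4465 → 28.1282 [stop]  node(7,2) S=76.4401 payoff=17.0299 vs cont=16.3482 → 17.0299 [stop]  node(7,3) S=89.4234 payoff=4.0466 vs cont=6.0597 → 6.0597 [wait]  node(7,4) S=104.6120 payoff=0.0000 vs cont=0.8915 → 0.8915 [wait]  node(7,5) S=122.3803 payoff=0.0000 vs cont=0.0000 → 0.0000 [wait]  node(7,6) S=143.1665 payoff=0.0000 vs cont=0.0000 → 0.0000 [wait]  node(7,7) S=167.4833 payoff=0.0000 vs cont=0.0000 → 0.0000 [wait]  ⇒ S*(7)=76.4401
t_6: node(6,0) S=60.4124 payoff=33.0576 vs cont=32.3759 → 33.0576 [stop]  node(6,1) S=70.6734 payoff=22.7966 vs cont=22.1149 → 22.7966 [stop]  node(6,2) S=82.6773 payoff=10.7927 vs cont=11.1646 → 11.1646 [wait]  node(6,3) S=96.7200 payoff=0.0000 vs cont=3.3108 → 3.3108 [wait]  node(6,4) S=113.1479 payoff=0.0000 vs cont=0.4184 → 0.4184 [wait]  node(6,5) S=132.3660 payoff=0.0000 vs cont=0.0000 → 0.0000 [wait]  node(6,6) S=154.8483 payoff=0.0000 vs cont=0.0000 → 0.0000 [wait]  ⇒ S*(6)=70.6734
t_5: node(5,0) S=65.3418 payoff=28.1282 vs cont=27.4465 → 28.1282 [stop]  node(5,1) S=76.4401 payoff=17.0299 vs cont=16.5428 → 17.0299 [stop]  node(5,2) S=89.4234 payoff=4.0466 vs cont=6.9729 → 6.9729 [wait]  node(5,3) S=104.6120 payoff=0.0000 vs cont=1.7730 → 1.7730 [wait]  node(5,4) S=122.3803 payoff=0.0000 vs cont=0.1964 → 0.1964 [wait]  node(5,5) S=143.1665 payoff=0.0000 vs cont=0.0000 → 0.0000 [wait]  ⇒ S*(5)=76.4401
t_4: node(4,0) S=70.6734 payoff=22.7966 vs cont=22.1149 → 22.7966 [stop]  node(4,1) S=82.6773 payoff=10.7927 vs cont=11.6425 → 11.6425 [wait]  node(4,2) S=96.7200 payoff=0.0000 vs cont=4.2007 → 4.2007 [wait]  node(4,3) S=113.1479 payoff=0.0000 vs cont=0.9349 → 0.9349 [wait]  node(4,4) S=132.3660 payoff=0.0000 vs cont=0.0922 → 0.0922 [wait]  ⇒ S*(4)=70.6734
t_3: node(3,0) S=76.4401 payoff=17.0299 vs cont=16.7929 → 17.0299 [stop]  node(3,1) S=89.4234 payoff=4.0466 vs cont=7.6630 → 7.6630 [wait]  node(3,2) S=104.6120 payoff=0.0000 vs cont=2.4610 → 2.4610 [wait]  node(3,3) S=122.3803 payoff=0.0000 vs cont=0.4871 → 0.4871 [wait]  ⇒ S*(3)=76.4401
t_2: node(2,0) S=82.6773 payoff=10.7927 vs cont=12.0036 → 12.0036 [wait]  node(2,1) S=96.7200 payoff=0.0000 vs cont=4.8847 → 4.8847 [wait]  node(2,2) S=113.1479 payoff=0.0000 vs cont=1.4100 → 1.4100 [wait]  ⇒ S*(2)=-
t_1: node(1,0) S=89.4234 payoff=4.0466 vs cont=8.1904 → 8.1904 [wait]  node(1,1) S=104.6120 payoff=0.0000 vs cont=3.0306 → 3.0306 [wait]  ⇒ S*(1)=-
t_0: node(0,0) S=96.7200 payoff=0.0000 vs cont=5.4304 → 5.4304 [wait]  ⇒ S*(0)=-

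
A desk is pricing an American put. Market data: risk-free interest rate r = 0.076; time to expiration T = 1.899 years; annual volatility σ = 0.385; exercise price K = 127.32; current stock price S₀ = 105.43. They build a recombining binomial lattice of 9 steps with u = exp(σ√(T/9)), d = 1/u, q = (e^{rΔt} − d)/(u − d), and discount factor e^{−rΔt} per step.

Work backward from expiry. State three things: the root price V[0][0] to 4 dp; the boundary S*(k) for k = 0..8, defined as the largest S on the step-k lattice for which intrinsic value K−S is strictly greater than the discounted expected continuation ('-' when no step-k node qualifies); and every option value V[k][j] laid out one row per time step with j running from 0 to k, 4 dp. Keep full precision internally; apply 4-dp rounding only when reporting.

price = 28.9354
boundary = - - 74.0211 62.0227 74.0211 88.3405 74.0211 88.3405 105.4300
tree:
28.9354
39.8498 19.0135
53.2989 27.7589 10.9290
65.2973 39.2059 17.2694 4.9756
75.3507 53.2989 26.4539 8.6918 1.4401
83.7746 65.2973 38.9795 14.8496 2.8477 0.0866
90.8330 75.3507 53.2989 24.6055 5.6259 0.1766 0.0000
96.7473 83.7746 65.2973 38.9795 11.1032 0.3599 0.0000 0.0000
101.7030 90.8330 75.3507 53.2989 21.8900 0.7334 0.0000 0.0000 0.0000
105.8553 96.7473 83.7746 65.2973 38.9795 1.4945 0.0000 0.0000 0.0000 0.0000

params: Δt=0.21100 u=1.19345 d=0.83791 q=0.50137 e^(-rΔt)=0.98409
t_9 payoffs: 105.8553 96.7473 83.7746 65.2973 38.9795 1.4945 0.0000 0.0000 0.0000 0.0000
t_8: node(8,0) S=25.6170 payoff=101.7030 vs cont=99.6776 → 101.7030 [stop]  node(8,1) S=36.4870 payoff=90.8330 vs cont=88.8076 → 90.8330 [stop]  node(8,2) S=51.9693 payoff=75.3507 vs cont=73.3253 → 75.3507 [stop]  node(8,3) S=74.0211 payoff=53.2989 vs cont=51.2735 → 53.2989 [stop]  node(8,4) S=105.4300 payoff=21.8900 vs cont=19.8646 → 21.8900 [stop]  node(8,5) S=150.1665 payoff=0.0000 vs cont=0.7334 → 0.7334 [wait]  node(8,6) S=213.8858 payoff=0.0000 vs cont=0.0000 → 0.0000 [wait]  node(8,7) S=304.6427 payoff=0.0000 vs cont=0.0000 → 0.0000 [wait]  node(8,8) S=433.9100 payoff=0.0000 vs cont=0.0000 → 0.0000 [wait]  ⇒ S*(8)=105.4300
t_7: node(7,0) S=30.5727 payoff=96.7473 vs cont=94.7219 → 96.7473 [stop]  node(7,1) S=43.5454 payoff=83.7746 vs cont=81.7492 → 83.7746 [stop]  node(7,2) S=62.0227 payoff=65.2973 vs cont=63.2718 → 65.2973 [stop]  node(7,3) S=88.3405 payoff=38.9795 vs cont=36.9541 → 38.9795 [stop]  node(7,4) S=125.8255 payoff=1.4945 vs cont=11.1032 → 11.1032 [wait]  node(7,5) S=179.2163 payoff=0.0000 vs cont=0.3599 → 0.3599 [wait]  node(7,6) S=255.2621 payoff=0.0000 vs cont=0.0000 → 0.0000 [wait]  node(7,7) S=363.5760 payoff=0.0000 vs cont=0.0000 → 0.0000 [wait]  ⇒ S*(7)=88.3405
t_6: node(6,0) S=36.4870 payoff=90.8330 vs cont=88.8076 → 90.8330 [stop]  node(6,1) S=51.9693 payoff=75.3507 vs cont=73.3253 → 75.3507 [stop]  node(6,2) S=74.0211 payoff=53.2989 vs cont=51.2735 → 53.2989 [stop]  node(6,3) S=105.4300 payoff=21.8900 vs cont=24.6055 → 24.6055 [wait]  node(6,4) S=150.1665 payoff=0.0000 vs cont=5.6259 → 5.6259 [wait]  node(6,5) S=213.8858 payoff=0.0000 vs cont=0.1766 → 0.1766 [wait]  node(6,6) S=304.6427 payoff=0.0000 vs cont=0.0000 → 0.0000 [wait]  ⇒ S*(6)=74.0211
t_5: node(5,0) S=43.5454 payoff=83.7746 vs cont=81.7492 → 83.7746 [stop]  node(5,1) S=62.0227 payoff=65.2973 vs cont=63.2718 → 65.2973 [stop]  node(5,2) S=88.3405 payoff=38.9795 vs cont=38.2939 → 38.9795 [stop]  node(5,3) S=125.8255 payoff=1.4945 vs cont=14.8496 → 14.8496 [wait]  node(5,4) S=179.2163 payoff=0.0000 vs cont=2.8477 → 2.8477 [wait]  node(5,5) S=255.2621 payoff=0.0000 vs cont=0.0866 → 0.0866 [wait]  ⇒ S*(5)=88.3405
t_4: node(4,0) S=51.9693 payoff=75.3507 vs cont=73.3253 → 75.3507 [stop]  node(4,1) S=74.0211 payoff=53.2989 vs cont=51.2735 → 53.2989 [stop]  node(4,2) S=105.4300 payoff=21.8900 vs cont=26.4539 → 26.4539 [wait]  node(4,3) S=150.1665 payoff=0.0000 vs cont=8.6918 → 8.6918 [wait]  node(4,4) S=213.8858 payoff=0.0000 vs cont=1.4401 → 1.4401 [wait]  ⇒ S*(4)=74.0211
t_3: node(3,0) S=62.0227 payoff=65.2973 vs cont=63.2718 → 65.2973 [stop]  node(3,1) S=88.3405 payoff=38.9795 vs cont=39.2059 → 39.2059 [wait]  node(3,2) S=125.8255 payoff=1.4945 vs cont=17.2694 → 17.2694 [wait]  node(3,3) S=179.2163 payoff=0.0000 vs cont=4.9756 → 4.9756 [wait]  ⇒ S*(3)=62.0227
t_2: node(2,0) S=74.0211 payoff=53.2989 vs cont=51.3852 → 53.2989 [stop]  node(2,1) S=105.4300 payoff=21.8900 vs cont=27.7589 → 27.7589 [wait]  node(2,2) S=150.1665 payoff=0.0000 vs cont=10.9290 → 10.9290 [wait]  ⇒ S*(2)=74.0211
t_1: node(1,0) S=88.3405 payoff=38.9795 vs cont=39.8498 → 39.8498 [wait]  node(1,1) S=125.8255 payoff=1.4945 vs cont=19.0135 → 19.0135 [wait]  ⇒ S*(1)=-
t_0: node(0,0) S=105.4300 payoff=21.8900 vs cont=28.9354 → 28.9354 [wait]  ⇒ S*(0)=-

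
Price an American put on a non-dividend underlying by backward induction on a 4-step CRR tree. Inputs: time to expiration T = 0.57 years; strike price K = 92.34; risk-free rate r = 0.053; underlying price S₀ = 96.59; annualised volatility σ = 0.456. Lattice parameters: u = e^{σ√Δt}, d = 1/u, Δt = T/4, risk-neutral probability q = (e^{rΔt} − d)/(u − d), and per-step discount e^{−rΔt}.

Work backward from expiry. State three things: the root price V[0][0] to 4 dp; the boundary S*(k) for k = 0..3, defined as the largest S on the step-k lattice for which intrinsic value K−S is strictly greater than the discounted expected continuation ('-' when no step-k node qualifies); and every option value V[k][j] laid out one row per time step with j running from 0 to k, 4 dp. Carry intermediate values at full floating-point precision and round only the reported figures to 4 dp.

price = 9.5257
boundary = - - 68.4568 57.6313
tree:
9.5257
15.3857 3.3022
23.8832 6.3861 0.0000
34.7087 12.3499 0.0000 0.0000
43.8222 23.8832 0.0000 0.0000 0.0000

Δt=0.14250, u=1.18784, d=0.84186, q=0.47898, disc=e^(-rΔt)=0.99248
k=4 terminal: V=max(K-S,0) → 43.8222 23.8832 0.0000 0.0000 0.0000
k=3: j=0 S=57.6313 intr=34.7087 cont=34.0139 V=34.7087[EX]; j=1 S=81.3157 intr=11.0243 cont=12.3499 V=12.3499[hold]; j=2 S=114.7334 intr=0.0000 cont=0.0000 V=0.0000[hold]; j=3 S=161.8846 intr=0.0000 cont=0.0000 V=0.0000[hold]  S*(3)=57.6313
k=2: j=0 S=68.4568 intr=23.8832 cont=23.8186 V=23.8832[EX]; j=1 S=96.5900 intr=0.0000 cont=6.3861 V=6.3861[hold]; j=2 S=136.2849 intr=0.0000 cont=0.0000 V=0.0000[hold]  S*(2)=68.4568
k=1: j=0 S=81.3157 intr=11.0243 cont=15.3857 V=15.3857[hold]; j=1 S=114.7334 intr=0.0000 cont=3.3022 V=3.3022[hold]  S*(1)=-
k=0: j=0 S=96.5900 intr=0.0000 cont=9.5257 V=9.5257[hold]  S*(0)=-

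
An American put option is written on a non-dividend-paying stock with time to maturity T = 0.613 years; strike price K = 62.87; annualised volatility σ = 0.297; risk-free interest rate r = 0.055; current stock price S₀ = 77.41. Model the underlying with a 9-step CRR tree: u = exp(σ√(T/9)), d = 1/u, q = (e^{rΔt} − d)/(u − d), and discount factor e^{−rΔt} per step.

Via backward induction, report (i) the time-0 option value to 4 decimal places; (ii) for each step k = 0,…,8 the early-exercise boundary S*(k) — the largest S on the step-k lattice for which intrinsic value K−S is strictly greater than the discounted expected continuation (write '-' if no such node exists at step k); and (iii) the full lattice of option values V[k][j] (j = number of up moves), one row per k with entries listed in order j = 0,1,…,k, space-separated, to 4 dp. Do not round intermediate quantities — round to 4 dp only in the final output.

price = 1.2778
boundary = - - - - - - 48.6206 52.5392 56.7735
tree:
1.2778
2.0492 0.5306
3.2176 0.9184 0.1540
4.9254 1.5662 0.2899 0.0219
7.3112 2.6219 0.5423 0.0444 0.0000
10.4490 4.2875 1.0075 0.0901 0.0000 0.0000
14.2494 6.7989 1.8560 0.1826 0.0000 0.0000 0.0000
17.8757 10.3308 3.3849 0.3701 0.0000 0.0000 0.0000 0.0000
21.2315 14.2494 6.0965 0.7503 0.0000 0.0000 0.0000 0.0000 0.0000
24.3371 17.8757 10.3308 1.5208 0.0000 0.0000 0.0000 0.0000 0.0000 0.0000

Δt=0.06811  u=1.08059  d=0.92542  q=0.50482  discount=0.99626
step 9 (expiry): payoffs max(K−S,0) = 24.3371 17.8757 10.3308 1.5208 0.0000 0.0000 0.0000 0.0000 0.0000 0.0000
step 8: (k=8,j=0): S=41.6385, (K−S)⁺=21.2315, hold=20.9964 ⇒ V=21.2315 exercise | (k=8,j=1): S=48.6206, (K−S)⁺=14.2494, hold=14.0143 ⇒ V=14.2494 exercise | (k=8,j=2): S=56.7735, (K−S)⁺=6.0965, hold=5.8614 ⇒ V=6.0965 exercise | (k=8,j=3): S=66.2936, (K−S)⁺=0.0000, hold=0.7503 ⇒ V=0.7503 continue | (k=8,j=4): S=77.4100, (K−S)⁺=0.0000, hold=0.0000 ⇒ V=0.0000 continue | (k=8,j=5): S=90.3905, (K−S)⁺=0.0000, hold=0.0000 ⇒ V=0.0000 continue | (k=8,j=6): S=105.5475, (K−S)⁺=0.0000, hold=0.0000 ⇒ V=0.0000 continue | (k=8,j=7): S=123.2462, (K−S)⁺=0.0000, hold=0.0000 ⇒ V=0.0000 continue | (k=8,j=8): S=143.9127, (K−S)⁺=0.0000, hold=0.0000 ⇒ V=0.0000 continue  boundary S*=56.7735
step 7: (k=7,j=0): S=44.9943, (K−S)⁺=17.8757, hold=17.6406 ⇒ V=17.8757 exercise | (k=7,j=1): S=52.5392, (K−S)⁺=10.3308, hold=10.0957 ⇒ V=10.3308 exercise | (k=7,j=2): S=61.3492, (K−S)⁺=1.5208, hold=3.3849 ⇒ V=3.3849 continue | (k=7,j=3): S=71.6365, (K−S)⁺=0.0000, hold=0.3701 ⇒ V=0.3701 continue | (k=7,j=4): S=83.6488, (K−S)⁺=0.0000, hold=0.0000 ⇒ V=0.0000 continue | (k=7,j=5): S=97.6754, (K−S)⁺=0.0000, hold=0.0000 ⇒ V=0.0000 continue | (k=7,j=6): S=114.0541, (K−S)⁺=0.0000, hold=0.0000 ⇒ V=0.0000 continue | (k=7,j=7): S=133.1792, (K−S)⁺=0.0000, hold=0.0000 ⇒ V=0.0000 continue  boundary S*=52.5392
step 6: (k=6,j=0): S=48.6206, (K−S)⁺=14.2494, hold=14.0143 ⇒ V=14.2494 exercise | (k=6,j=1): S=56.7735, (K−S)⁺=6.0965, hold=6.7989 ⇒ V=6.7989 continue | (k=6,j=2): S=66.2936, (K−S)⁺=0.0000, hold=1.8560 ⇒ V=1.8560 continue | (k=6,j=3): S=77.4100, (K−S)⁺=0.0000, hold=0.1826 ⇒ V=0.1826 continue | (k=6,j=4): S=90.3905, (K−S)⁺=0.0000, hold=0.0000 ⇒ V=0.0000 continue | (k=6,j=5): S=105.5475, (K−S)⁺=0.0000, hold=0.0000 ⇒ V=0.0000 continue | (k=6,j=6): S=123.2462, (K−S)⁺=0.0000, hold=0.0000 ⇒ V=0.0000 continue  boundary S*=48.6206
step 5: (k=5,j=0): S=52.5392, (K−S)⁺=10.3308, hold=10.4490 ⇒ V=10.4490 continue | (k=5,j=1): S=61.3492, (K−S)⁺=1.5208, hold=4.2875 ⇒ V=4.2875 continue | (k=5,j=2): S=71.6365, (K−S)⁺=0.0000, hold=1.0075 ⇒ V=1.0075 continue | (k=5,j=3): S=83.6488, (K−S)⁺=0.0000, hold=0.0901 ⇒ V=0.0901 continue | (k=5,j=4): S=97.6754, (K−S)⁺=0.0000, hold=0.0000 ⇒ V=0.0000 continue | (k=5,j=5): S=114.0541, (K−S)⁺=0.0000, hold=0.0000 ⇒ V=0.0000 continue  boundary S*=-
step 4: (k=4,j=0): S=56.7735, (K−S)⁺=6.0965, hold=7.3112 ⇒ V=7.3112 continue | (k=4,j=1): S=66.2936, (K−S)⁺=0.0000, hold=2.6219 ⇒ V=2.6219 continue | (k=4,j=2): S=77.4100, (K−S)⁺=0.0000, hold=0.5423 ⇒ V=0.5423 continue | (k=4,j=3): S=90.3905, (K−S)⁺=0.0000, hold=0.0444 ⇒ V=0.0444 continue | (k=4,j=4): S=105.5475, (K−S)⁺=0.0000, hold=0.0000 ⇒ V=0.0000 continue  boundary S*=-
step 3: (k=3,j=0): S=61.3492, (K−S)⁺=1.5208, hold=4.9254 ⇒ V=4.9254 continue | (k=3,j=1): S=71.6365, (K−S)⁺=0.0000, hold=1.5662 ⇒ V=1.5662 continue | (k=3,j=2): S=83.6488, (K−S)⁺=0.0000, hold=0.2899 ⇒ V=0.2899 continue | (k=3,j=3): S=97.6754, (K−S)⁺=0.0000, hold=0.0219 ⇒ V=0.0219 continue  boundary S*=-
step 2: (k=2,j=0): S=66.2936, (K−S)⁺=0.0000, hold=3.2176 ⇒ V=3.2176 continue | (k=2,j=1): S=77.4100, (K−S)⁺=0.0000, hold=0.9184 ⇒ V=0.9184 continue | (k=2,j=2): S=90.3905, (K−S)⁺=0.0000, hold=0.1540 ⇒ V=0.1540 continue  boundary S*=-
step 1: (k=1,j=0): S=71.6365, (K−S)⁺=0.0000, hold=2.0492 ⇒ V=2.0492 continue | (k=1,j=1): S=83.6488, (K−S)⁺=0.0000, hold=0.5306 ⇒ V=0.5306 continue  boundary S*=-
step 0: (k=0,j=0): S=77.4100, (K−S)⁺=0.0000, hold=1.2778 ⇒ V=1.2778 continue  boundary S*=-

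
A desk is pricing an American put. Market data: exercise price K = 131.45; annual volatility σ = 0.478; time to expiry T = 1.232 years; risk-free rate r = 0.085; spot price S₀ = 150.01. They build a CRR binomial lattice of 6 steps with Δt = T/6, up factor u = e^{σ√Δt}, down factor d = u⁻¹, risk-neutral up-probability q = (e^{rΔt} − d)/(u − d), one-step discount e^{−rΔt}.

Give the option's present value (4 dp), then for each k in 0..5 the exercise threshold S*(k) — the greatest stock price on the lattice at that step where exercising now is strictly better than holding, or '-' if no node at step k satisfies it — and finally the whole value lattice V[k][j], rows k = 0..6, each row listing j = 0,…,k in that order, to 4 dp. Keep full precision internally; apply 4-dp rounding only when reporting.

Δt=0.20533, u=1.24185, d=0.80525, q=0.48639, disc=e^(-rΔt)=0.98270
k=6 terminal: V=max(K-S,0) → 90.5510 68.3763 34.1788 0.0000 0.0000 0.0000 0.0000
k=5: j=0 S=50.7902 intr=80.6598 cont=78.3854 V=80.6598[EX]; j=1 S=78.3278 intr=53.1222 cont=50.8478 V=53.1222[EX]; j=2 S=120.7959 intr=10.6541 cont=17.2509 V=17.2509[hold]; j=3 S=186.2894 intr=0.0000 cont=0.0000 V=0.0000[hold]; j=4 S=287.2925 intr=0.0000 cont=0.0000 V=0.0000[hold]; j=5 S=443.0576 intr=0.0000 cont=0.0000 V=0.0000[hold]  S*(5)=78.3278
k=4: j=0 S=63.0737 intr=68.3763 cont=66.1020 V=68.3763[EX]; j=1 S=97.2712 intr=34.1788 cont=35.0576 V=35.0576[hold]; j=2 S=150.0100 intr=0.0000 cont=8.7070 V=8.7070[hold]; j=3 S=231.3429 intr=0.0000 cont=0.0000 V=0.0000[hold]; j=4 S=356.7732 intr=0.0000 cont=0.0000 V=0.0000[hold]  S*(4)=63.0737
k=3: j=0 S=78.3278 intr=53.1222 cont=51.2678 V=53.1222[EX]; j=1 S=120.7959 intr=10.6541 cont=21.8562 V=21.8562[hold]; j=2 S=186.2894 intr=0.0000 cont=4.3946 V=4.3946[hold]; j=3 S=287.2925 intr=0.0000 cont=0.0000 V=0.0000[hold]  S*(3)=78.3278
k=2: j=0 S=97.2712 intr=34.1788 cont=37.2588 V=37.2588[hold]; j=1 S=150.0100 intr=0.0000 cont=13.1319 V=13.1319[hold]; j=2 S=231.3429 intr=0.0000 cont=2.2181 V=2.2181[hold]  S*(2)=-
k=1: j=0 S=120.7959 intr=10.6541 cont=25.0821 V=25.0821[hold]; j=1 S=186.2894 intr=0.0000 cont=7.6882 V=7.6882[hold]  S*(1)=-
k=0: j=0 S=150.0100 intr=0.0000 cont=16.3343 V=16.3343[hold]  S*(0)=-

price = 16.3343
boundary = - - - 78.3278 63.0737 78.3278
tree:
16.3343
25.0821 7.6882
37.2588 13.1319 2.2181
53.1222 21.8562 4.3946 0.0000
68.3763 35.0576 8.7070 0.0000 0.0000
80.6598 53.1222 17.2509 0.0000 0.0000 0.0000
90.5510 68.3763 34.1788 0.0000 0.0000 0.0000 0.0000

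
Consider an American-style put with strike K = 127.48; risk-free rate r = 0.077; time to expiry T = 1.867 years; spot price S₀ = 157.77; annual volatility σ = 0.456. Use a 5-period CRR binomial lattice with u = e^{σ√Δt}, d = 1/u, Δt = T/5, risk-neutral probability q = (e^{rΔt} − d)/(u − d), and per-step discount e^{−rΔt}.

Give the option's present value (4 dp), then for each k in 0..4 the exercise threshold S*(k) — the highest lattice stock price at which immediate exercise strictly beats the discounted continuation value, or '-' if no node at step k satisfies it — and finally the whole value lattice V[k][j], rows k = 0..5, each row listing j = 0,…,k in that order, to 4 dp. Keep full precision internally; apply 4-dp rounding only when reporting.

price = 15.5072
boundary = - - - 68.3883 90.3641
tree:
15.5072
25.0902 6.1648
39.3582 11.3014 1.0273
59.0917 20.5691 2.0429 0.0000
75.7232 37.1159 4.0624 0.0000 0.0000
88.3100 59.0917 8.0784 0.0000 0.0000 0.0000

Δt=0.37340  u=1.32134  d=0.75681  q=0.48246  discount=0.97166
step 5 (expiry): payoffs max(K−S,0) = 88.3100 59.0917 8.0784 0.0000 0.0000 0.0000
step 4: (k=4,j=0): S=51.7568, (K−S)⁺=75.7232, hold=72.1101 ⇒ V=75.7232 exercise | (k=4,j=1): S=90.3641, (K−S)⁺=37.1159, hold=33.5028 ⇒ V=37.1159 exercise | (k=4,j=2): S=157.7700, (K−S)⁺=0.0000, hold=4.0624 ⇒ V=4.0624 continue | (k=4,j=3): S=275.4564, (K−S)⁺=0.0000, hold=0.0000 ⇒ V=0.0000 continue | (k=4,j=4): S=480.9293, (K−S)⁺=0.0000, hold=0.0000 ⇒ V=0.0000 continue  boundary S*=90.3641
step 3: (k=3,j=0): S=68.3883, (K−S)⁺=59.0917, hold=55.4786 ⇒ V=59.0917 exercise | (k=3,j=1): S=119.4016, (K−S)⁺=8.0784, hold=20.5691 ⇒ V=20.5691 continue | (k=3,j=2): S=208.4676, (K−S)⁺=0.0000, hold=2.0429 ⇒ V=2.0429 continue | (k=3,j=3): S=363.9712, (K−S)⁺=0.0000, hold=0.0000 ⇒ V=0.0000 continue  boundary S*=68.3883
step 2: (k=2,j=0): S=90.3641, (K−S)⁺=37.1159, hold=39.3582 ⇒ V=39.3582 continue | (k=2,j=1): S=157.7700, (K−S)⁺=0.0000, hold=11.3014 ⇒ V=11.3014 continue | (k=2,j=2): S=275.4564, (K−S)⁺=0.0000, hold=1.0273 ⇒ V=1.0273 continue  boundary S*=-
step 1: (k=1,j=0): S=119.4016, (K−S)⁺=8.0784, hold=25.0902 ⇒ V=25.0902 continue | (k=1,j=1): S=208.4676, (K−S)⁺=0.0000, hold=6.1648 ⇒ V=6.1648 continue  boundary S*=-
step 0: (k=0,j=0): S=157.7700, (K−S)⁺=0.0000, hold=15.5072 ⇒ V=15.5072 continue  boundary S*=-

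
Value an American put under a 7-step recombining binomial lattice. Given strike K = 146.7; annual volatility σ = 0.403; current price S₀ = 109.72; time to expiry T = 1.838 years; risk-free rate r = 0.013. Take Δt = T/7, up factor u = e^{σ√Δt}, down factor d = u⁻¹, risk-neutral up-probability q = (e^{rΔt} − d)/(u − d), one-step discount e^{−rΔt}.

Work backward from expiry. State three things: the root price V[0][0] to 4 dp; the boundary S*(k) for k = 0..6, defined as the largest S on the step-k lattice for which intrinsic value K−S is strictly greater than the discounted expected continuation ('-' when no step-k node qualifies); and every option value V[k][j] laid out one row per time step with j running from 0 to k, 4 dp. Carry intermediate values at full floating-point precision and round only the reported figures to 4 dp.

price = 48.0402
boundary = - - - 59.0520 72.5970 89.2488 109.7200
tree:
48.0402
60.7623 33.2701
74.3208 45.0927 19.4592
87.6480 59.0277 28.8580 8.4273
98.6657 74.1030 41.5412 13.9904 1.8744
107.6278 87.6480 57.4512 22.9312 3.4623 0.0000
114.9178 98.6657 74.1030 36.9800 6.3953 0.0000 0.0000
120.8476 107.6278 87.6480 57.4512 11.8132 0.0000 0.0000 0.0000

Δt=0.26257, u=1.22937, d=0.81342, q=0.45678, disc=e^(-rΔt)=0.99659
k=7 terminal: V=max(K-S,0) → 120.8476 107.6278 87.6480 57.4512 11.8132 0.0000 0.0000 0.0000
k=6: j=0 S=31.7822 intr=114.9178 cont=114.4179 V=114.9178[EX]; j=1 S=48.0343 intr=98.6657 cont=98.1658 V=98.6657[EX]; j=2 S=72.5970 intr=74.1030 cont=73.6031 V=74.1030[EX]; j=3 S=109.7200 intr=36.9800 cont=36.4801 V=36.9800[EX]; j=4 S=165.8262 intr=0.0000 cont=6.3953 V=6.3953[hold]; j=5 S=250.6226 intr=0.0000 cont=0.0000 V=0.0000[hold]; j=6 S=378.7804 intr=0.0000 cont=0.0000 V=0.0000[hold]  S*(6)=109.7200
k=5: j=0 S=39.0722 intr=107.6278 cont=107.1279 V=107.6278[EX]; j=1 S=59.0520 intr=87.6480 cont=87.1481 V=87.6480[EX]; j=2 S=89.2488 intr=57.4512 cont=56.9513 V=57.4512[EX]; j=3 S=134.8868 intr=11.8132 cont=22.9312 V=22.9312[hold]; j=4 S=203.8622 intr=0.0000 cont=3.4623 V=3.4623[hold]; j=5 S=308.1086 intr=0.0000 cont=0.0000 V=0.0000[hold]  S*(5)=89.2488
k=4: j=0 S=48.0343 intr=98.6657 cont=98.1658 V=98.6657[EX]; j=1 S=72.5970 intr=74.1030 cont=73.6031 V=74.1030[EX]; j=2 S=109.7200 intr=36.9800 cont=41.5412 V=41.5412[hold]; j=3 S=165.8262 intr=0.0000 cont=13.9904 V=13.9904[hold]; j=4 S=250.6226 intr=0.0000 cont=1.8744 V=1.8744[hold]  S*(4)=72.5970
k=3: j=0 S=59.0520 intr=87.6480 cont=87.1481 V=87.6480[EX]; j=1 S=89.2488 intr=57.4512 cont=59.0277 V=59.0277[hold]; j=2 S=134.8868 intr=11.8132 cont=28.8580 V=28.8580[hold]; j=3 S=203.8622 intr=0.0000 cont=8.4273 V=8.4273[hold]  S*(3)=59.0520
k=2: j=0 S=72.5970 intr=74.1030 cont=74.3208 V=74.3208[hold]; j=1 S=109.7200 intr=36.9800 cont=45.0927 V=45.0927[hold]; j=2 S=165.8262 intr=0.0000 cont=19.4592 V=19.4592[hold]  S*(2)=-
k=1: j=0 S=89.2488 intr=57.4512 cont=60.7623 V=60.7623[hold]; j=1 S=134.8868 intr=11.8132 cont=33.2701 V=33.2701[hold]  S*(1)=-
k=0: j=0 S=109.7200 intr=36.9800 cont=48.0402 V=48.0402[hold]  S*(0)=-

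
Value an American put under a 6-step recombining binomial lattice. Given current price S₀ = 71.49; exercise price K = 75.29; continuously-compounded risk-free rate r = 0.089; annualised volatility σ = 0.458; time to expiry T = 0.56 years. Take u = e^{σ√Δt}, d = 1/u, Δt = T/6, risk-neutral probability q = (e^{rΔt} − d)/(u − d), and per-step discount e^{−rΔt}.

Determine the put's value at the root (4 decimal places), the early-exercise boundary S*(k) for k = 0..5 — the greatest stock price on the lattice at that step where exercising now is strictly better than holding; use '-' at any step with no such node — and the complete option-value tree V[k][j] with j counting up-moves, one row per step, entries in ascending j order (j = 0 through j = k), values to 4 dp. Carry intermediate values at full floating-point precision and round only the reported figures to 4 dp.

price = 10.4548
boundary = - - 54.0395 46.9834 54.0395 62.1553
tree:
10.4548
15.1909 5.7953
21.2505 9.2596 2.3556
28.3066 14.3349 4.2334 0.4780
34.4414 21.2505 7.5152 0.9539 0.0000
39.7751 28.3066 13.1347 1.9039 0.0000 0.0000
44.4124 34.4414 21.2505 3.8000 0.0000 0.0000 0.0000

params: Δt=0.09333 u=1.15018 d=0.86943 q=0.49479 e^(-rΔt)=0.99173
t_6 payoffs: 44.4124 34.4414 21.2505 3.8000 0.0000 0.0000 0.0000
t_5: node(5,0) S=35.5149 payoff=39.7751 vs cont=39.1523 → 39.7751 [stop]  node(5,1) S=46.9834 payoff=28.3066 vs cont=27.6838 → 28.3066 [stop]  node(5,2) S=62.1553 payoff=13.1347 vs cont=12.5119 → 13.1347 [stop]  node(5,3) S=82.2266 payoff=0.0000 vs cont=1.9039 → 1.9039 [wait]  node(5,4) S=108.7793 payoff=0.0000 vs cont=0.0000 → 0.0000 [wait]  node(5,5) S=143.9066 payoff=0.0000 vs cont=0.0000 → 0.0000 [wait]  ⇒ S*(5)=62.1553
t_4: node(4,0) S=40.8486 payoff=34.4414 vs cont=33.8186 → 34.4414 [stop]  node(4,1) S=54.0395 payoff=21.2505 vs cont=20.6277 → 21.2505 [stop]  node(4,2) S=71.4900 payoff=3.8000 vs cont=7.5152 → 7.5152 [wait]  node(4,3) S=94.5757 payoff=0.0000 vs cont=0.9539 → 0.9539 [wait]  node(4,4) S=125.1162 payoff=0.0000 vs cont=0.0000 → 0.0000 [wait]  ⇒ S*(4)=54.0395
t_3: node(3,0) S=46.9834 payoff=28.3066 vs cont=27.6838 → 28.3066 [stop]  node(3,1) S=62.1553 payoff=13.1347 vs cont=14.3349 → 14.3349 [wait]  node(3,2) S=82.2266 payoff=0.0000 vs cont=4.2334 → 4.2334 [wait]  node(3,3) S=108.7793 payoff=0.0000 vs cont=0.4780 → 0.4780 [wait]  ⇒ S*(3)=46.9834
t_2: node(2,0) S=54.0395 payoff=21.2505 vs cont=21.2166 → 21.2505 [stop]  node(2,1) S=71.4900 payoff=3.8000 vs cont=9.2596 → 9.2596 [wait]  node(2,2) S=94.5757 payoff=0.0000 vs cont=2.3556 → 2.3556 [wait]  ⇒ S*(2)=54.0395
t_1: node(1,0) S=62.1553 payoff=13.1347 vs cont=15.1909 → 15.1909 [wait]  node(1,1) S=82.2266 payoff=0.0000 vs cont=5.7953 → 5.7953 [wait]  ⇒ S*(1)=-
t_0: node(0,0) S=71.4900 payoff=3.8000 vs cont=10.4548 → 10.4548 [wait]  ⇒ S*(0)=-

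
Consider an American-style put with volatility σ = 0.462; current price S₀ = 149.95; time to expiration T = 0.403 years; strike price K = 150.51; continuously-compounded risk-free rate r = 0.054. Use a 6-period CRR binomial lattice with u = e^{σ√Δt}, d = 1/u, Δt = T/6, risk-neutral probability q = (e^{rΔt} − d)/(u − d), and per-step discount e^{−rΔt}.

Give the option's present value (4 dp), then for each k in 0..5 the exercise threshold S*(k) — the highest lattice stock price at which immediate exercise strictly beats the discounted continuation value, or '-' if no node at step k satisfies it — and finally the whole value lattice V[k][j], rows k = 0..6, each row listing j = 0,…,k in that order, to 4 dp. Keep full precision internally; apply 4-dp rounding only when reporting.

price = 15.9331
boundary = - - - 104.7000 118.0175 133.0290
tree:
15.9331
23.6076 7.9110
33.6815 13.0976 2.4682
45.8100 21.0673 4.7410 0.0756
57.6248 32.4925 9.1048 0.1473 0.0000
68.1063 45.8100 17.4810 0.2872 0.0000 0.0000
77.4051 57.6248 32.4925 0.5600 0.0000 0.0000 0.0000

Δt=0.06717  u=1.12720  d=0.88716  q=0.48524  discount=0.99638
step 6 (expiry): payoffs max(K−S,0) = 77.4051 57.6248 32.4925 0.5600 0.0000 0.0000 0.0000
step 5: (k=5,j=0): S=82.4037, (K−S)⁺=68.1063, hold=67.5614 ⇒ V=68.1063 exercise | (k=5,j=1): S=104.7000, (K−S)⁺=45.8100, hold=45.2651 ⇒ V=45.8100 exercise | (k=5,j=2): S=133.0290, (K−S)⁺=17.4810, hold=16.9360 ⇒ V=17.4810 exercise | (k=5,j=3): S=169.0233, (K−S)⁺=0.0000, hold=0.2872 ⇒ V=0.2872 continue | (k=5,j=4): S=214.7565, (K−S)⁺=0.0000, hold=0.0000 ⇒ V=0.0000 continue | (k=5,j=5): S=272.8641, (K−S)⁺=0.0000, hold=0.0000 ⇒ V=0.0000 continue  boundary S*=133.0290
step 4: (k=4,j=0): S=92.8852, (K−S)⁺=57.6248, hold=57.0799 ⇒ V=57.6248 exercise | (k=4,j=1): S=118.0175, (K−S)⁺=32.4925, hold=31.9476 ⇒ V=32.4925 exercise | (k=4,j=2): S=149.9500, (K−S)⁺=0.5600, hold=9.1048 ⇒ V=9.1048 continue | (k=4,j=3): S=190.5226, (K−S)⁺=0.0000, hold=0.1473 ⇒ V=0.1473 continue | (k=4,j=4): S=242.0730, (K−S)⁺=0.0000, hold=0.0000 ⇒ V=0.0000 continue  boundary S*=118.0175
step 3: (k=3,j=0): S=104.7000, (K−S)⁺=45.8100, hold=45.2651 ⇒ V=45.8100 exercise | (k=3,j=1): S=133.0290, (K−S)⁺=17.4810, hold=21.0673 ⇒ V=21.0673 continue | (k=3,j=2): S=169.0233, (K−S)⁺=0.0000, hold=4.7410 ⇒ V=4.7410 continue | (k=3,j=3): S=214.7565, (K−S)⁺=0.0000, hold=0.0756 ⇒ V=0.0756 continue  boundary S*=104.7000
step 2: (k=2,j=0): S=118.0175, (K−S)⁺=32.4925, hold=33.6815 ⇒ V=33.6815 continue | (k=2,j=1): S=149.9500, (K−S)⁺=0.5600, hold=13.0976 ⇒ V=13.0976 continue | (k=2,j=2): S=190.5226, (K−S)⁺=0.0000, hold=2.4682 ⇒ V=2.4682 continue  boundary S*=-
step 1: (k=1,j=0): S=133.0290, (K−S)⁺=17.4810, hold=23.6076 ⇒ V=23.6076 continue | (k=1,j=1): S=169.0233, (K−S)⁺=0.0000, hold=7.9110 ⇒ V=7.9110 continue  boundary S*=-
step 0: (k=0,j=0): S=149.9500, (K−S)⁺=0.5600, hold=15.9331 ⇒ V=15.9331 continue  boundary S*=-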